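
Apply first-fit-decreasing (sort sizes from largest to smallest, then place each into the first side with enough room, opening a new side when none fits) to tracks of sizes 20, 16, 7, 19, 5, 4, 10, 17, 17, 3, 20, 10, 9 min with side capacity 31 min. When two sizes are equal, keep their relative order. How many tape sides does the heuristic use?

6

Sorted descending: 20, 20, 19, 17, 17, 16, 10, 10, 9, 7, 5, 4, 3.
  20 → side 1 (new)  [load 20/31]
  20 → side 2 (new)  [load 20/31]
  19 → side 3 (new)  [load 19/31]
  17 → side 4 (new)  [load 17/31]
  17 → side 5 (new)  [load 17/31]
  16 → side 6 (new)  [load 16/31]
  10 → side 1  [load 30/31]
  10 → side 2  [load 30/31]
  9 → side 3  [load 28/31]
  7 → side 4  [load 24/31]
  5 → side 4  [load 29/31]
  4 → side 5  [load 21/31]
  3 → side 3  [load 31/31]
6 tape sides opened.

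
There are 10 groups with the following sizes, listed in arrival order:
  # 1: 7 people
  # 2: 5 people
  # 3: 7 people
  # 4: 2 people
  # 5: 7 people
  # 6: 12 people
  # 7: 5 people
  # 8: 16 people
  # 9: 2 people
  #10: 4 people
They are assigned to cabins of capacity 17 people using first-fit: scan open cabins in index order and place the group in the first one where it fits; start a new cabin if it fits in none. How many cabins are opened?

  7 → cabin 1 (new)  [load 7/17]
  5 → cabin 1  [load 12/17]
  7 → cabin 2 (new)  [load 7/17]
  2 → cabin 1  [load 14/17]
  7 → cabin 2  [load 14/17]
  12 → cabin 3 (new)  [load 12/17]
  5 → cabin 3  [load 17/17]
  16 → cabin 4 (new)  [load 16/17]
  2 → cabin 1  [load 16/17]
  4 → cabin 5 (new)  [load 4/17]
5 cabins opened.

5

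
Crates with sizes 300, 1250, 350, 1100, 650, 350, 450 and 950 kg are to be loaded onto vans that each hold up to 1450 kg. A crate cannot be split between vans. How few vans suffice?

Total = 1250 + 1100 + 950 + 650 + 450 + 350 + 350 + 300 = 5400 kg.
Lower bound: ⌈5400/1450⌉ = 4 vans.
A packing using 4 vans:
  van 1: 1250 = 1250
  van 2: 1100 + 350 = 1450
  van 3: 950 + 450 = 1400
  van 4: 650 + 350 + 300 = 1300
This matches the lower bound, so 4 is optimal.

4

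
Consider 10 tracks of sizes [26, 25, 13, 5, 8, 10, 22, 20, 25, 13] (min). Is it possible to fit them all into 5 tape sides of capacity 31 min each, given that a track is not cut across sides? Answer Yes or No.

Total = 167 min; ⌈167/31⌉ = 6.
At least 6 tape sides are required, but only 5 are allowed.

No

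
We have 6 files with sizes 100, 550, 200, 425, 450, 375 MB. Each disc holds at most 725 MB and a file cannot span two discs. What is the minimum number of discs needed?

Total = 550 + 450 + 425 + 375 + 200 + 100 = 2100 MB.
Lower bound: ⌈2100/725⌉ = 3 discs.
Also, 4 files each exceed 725/2 MB, and no two of those can share a disc, so at least 4 discs are needed.
A packing using 4 discs:
  disc 1: 550 + 100 = 650
  disc 2: 450 + 200 = 650
  disc 3: 425 = 425
  disc 4: 375 = 375
This matches the lower bound, so 4 is optimal.

4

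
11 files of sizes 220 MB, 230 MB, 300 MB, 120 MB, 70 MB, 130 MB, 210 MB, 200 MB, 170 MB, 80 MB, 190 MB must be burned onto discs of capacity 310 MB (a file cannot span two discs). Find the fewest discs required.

7

Total = 300 + 230 + 220 + 210 + 200 + 190 + 170 + 130 + 120 + 80 + 70 = 1920 MB.
Lower bound: ⌈1920/310⌉ = 7 discs.
A packing using 7 discs:
  disc 1: 300 = 300
  disc 2: 230 + 80 = 310
  disc 3: 220 + 70 = 290
  disc 4: 210 = 210
  disc 5: 200 = 200
  disc 6: 190 + 120 = 310
  disc 7: 170 + 130 = 300
This matches the lower bound, so 7 is optimal.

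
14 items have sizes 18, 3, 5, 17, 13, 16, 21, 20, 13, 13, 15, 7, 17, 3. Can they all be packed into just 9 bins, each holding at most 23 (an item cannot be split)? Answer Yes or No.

Total = 181; ⌈181/23⌉ = 8.
10 items each exceed half the capacity and cannot share a bin, forcing at least 10 bins.
At least 10 bins are required, but only 9 are allowed.

No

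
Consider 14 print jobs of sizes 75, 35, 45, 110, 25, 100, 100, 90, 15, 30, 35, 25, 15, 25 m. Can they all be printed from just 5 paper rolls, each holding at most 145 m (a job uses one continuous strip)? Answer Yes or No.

No

Total = 725 m; ⌈725/145⌉ = 5.
The bound of 5 does not rule out 5, but exhaustive search shows no assignment into 5 paper rolls of capacity 145 m exists — the minimum is 6.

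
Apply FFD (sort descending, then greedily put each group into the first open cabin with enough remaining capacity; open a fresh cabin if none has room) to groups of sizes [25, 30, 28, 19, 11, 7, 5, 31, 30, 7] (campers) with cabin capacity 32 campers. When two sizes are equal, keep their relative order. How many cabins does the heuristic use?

7

Sorted descending: 31, 30, 30, 28, 25, 19, 11, 7, 7, 5.
  31 → cabin 1 (new)  [load 31/32]
  30 → cabin 2 (new)  [load 30/32]
  30 → cabin 3 (new)  [load 30/32]
  28 → cabin 4 (new)  [load 28/32]
  25 → cabin 5 (new)  [load 25/32]
  19 → cabin 6 (new)  [load 19/32]
  11 → cabin 6  [load 30/32]
  7 → cabin 5  [load 32/32]
  7 → cabin 7 (new)  [load 7/32]
  5 → cabin 7  [load 12/32]
7 cabins opened.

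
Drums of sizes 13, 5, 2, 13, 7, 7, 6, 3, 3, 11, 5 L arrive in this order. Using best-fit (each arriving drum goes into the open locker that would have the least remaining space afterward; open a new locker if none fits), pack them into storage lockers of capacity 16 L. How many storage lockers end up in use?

5

  13 → locker 1 (new)  [load 13/16]
  5 → locker 2 (new)  [load 5/16]
  2 → locker 1  [load 15/16]
  13 → locker 3 (new)  [load 13/16]
  7 → locker 2  [load 12/16]
  7 → locker 4 (new)  [load 7/16]
  6 → locker 4  [load 13/16]
  3 → locker 3  [load 16/16]
  3 → locker 4  [load 16/16]
  11 → locker 5 (new)  [load 11/16]
  5 → locker 5  [load 16/16]
5 storage lockers opened.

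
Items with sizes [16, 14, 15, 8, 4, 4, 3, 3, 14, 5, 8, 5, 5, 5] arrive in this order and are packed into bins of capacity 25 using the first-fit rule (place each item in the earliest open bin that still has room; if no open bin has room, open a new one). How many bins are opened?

5

  16 → bin 1 (new)  [load 16/25]
  14 → bin 2 (new)  [load 14/25]
  15 → bin 3 (new)  [load 15/25]
  8 → bin 1  [load 24/25]
  4 → bin 2  [load 18/25]
  4 → bin 2  [load 22/25]
  3 → bin 2  [load 25/25]
  3 → bin 3  [load 18/25]
  14 → bin 4 (new)  [load 14/25]
  5 → bin 3  [load 23/25]
  8 → bin 4  [load 22/25]
  5 → bin 5 (new)  [load 5/25]
  5 → bin 5  [load 10/25]
  5 → bin 5  [load 15/25]
5 bins opened.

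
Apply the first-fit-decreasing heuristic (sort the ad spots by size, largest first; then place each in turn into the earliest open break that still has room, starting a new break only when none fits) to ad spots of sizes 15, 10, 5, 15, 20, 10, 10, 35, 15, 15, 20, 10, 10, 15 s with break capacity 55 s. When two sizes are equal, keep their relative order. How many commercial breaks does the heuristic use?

Sorted descending: 35, 20, 20, 15, 15, 15, 15, 15, 10, 10, 10, 10, 10, 5.
  35 → break 1 (new)  [load 35/55]
  20 → break 1  [load 55/55]
  20 → break 2 (new)  [load 20/55]
  15 → break 2  [load 35/55]
  15 → break 2  [load 50/55]
  15 → break 3 (new)  [load 15/55]
  15 → break 3  [load 30/55]
  15 → break 3  [load 45/55]
  10 → break 3  [load 55/55]
  10 → break 4 (new)  [load 10/55]
  10 → break 4  [load 20/55]
  10 → break 4  [load 30/55]
  10 → break 4  [load 40/55]
  5 → break 2  [load 55/55]
4 commercial breaks opened.

4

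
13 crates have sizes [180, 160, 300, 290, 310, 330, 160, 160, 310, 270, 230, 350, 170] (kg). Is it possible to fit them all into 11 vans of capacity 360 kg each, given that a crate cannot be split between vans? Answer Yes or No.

Yes

A valid assignment using 11 vans:
  van 1: 350 = 350
  van 2: 330 = 330
  van 3: 310 = 310
  van 4: 310 = 310
  van 5: 300 = 300
  van 6: 290 = 290
  van 7: 270 = 270
  van 8: 230 = 230
  van 9: 180 + 170 = 350
  van 10: 160 + 160 = 320
  van 11: 160 = 160
Every load is within 360 kg, so 11 vans suffice.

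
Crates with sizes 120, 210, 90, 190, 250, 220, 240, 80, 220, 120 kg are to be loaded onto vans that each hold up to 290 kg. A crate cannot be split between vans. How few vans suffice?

Total = 250 + 240 + 220 + 220 + 210 + 190 + 120 + 120 + 90 + 80 = 1740 kg.
Lower bound: ⌈1740/290⌉ = 6 vans.
A packing using 7 vans:
  van 1: 250 = 250
  van 2: 240 = 240
  van 3: 220 = 220
  van 4: 220 = 220
  van 5: 210 + 80 = 290
  van 6: 190 + 90 = 280
  van 7: 120 + 120 = 240
No arrangement into 6 vans stays within capacity, so 7 is optimal.

7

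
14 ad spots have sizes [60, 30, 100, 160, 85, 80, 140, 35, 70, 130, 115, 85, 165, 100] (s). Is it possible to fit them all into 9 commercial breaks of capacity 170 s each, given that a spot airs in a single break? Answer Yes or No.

A valid assignment using 9 commercial breaks:
  break 1: 165 = 165
  break 2: 160 = 160
  break 3: 140 + 30 = 170
  break 4: 130 + 35 = 165
  break 5: 115 = 115
  break 6: 100 + 70 = 170
  break 7: 100 + 60 = 160
  break 8: 85 + 85 = 170
  break 9: 80 = 80
Every load is within 170 s, so 9 commercial breaks suffice.

Yes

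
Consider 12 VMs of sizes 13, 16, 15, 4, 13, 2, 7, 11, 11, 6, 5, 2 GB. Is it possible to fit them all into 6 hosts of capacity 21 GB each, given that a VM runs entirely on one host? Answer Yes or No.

Yes

A valid assignment using 6 hosts:
  host 1: 16 + 5 = 21
  host 2: 15 + 6 = 21
  host 3: 13 + 7 = 20
  host 4: 13 + 4 + 2 + 2 = 21
  host 5: 11 = 11
  host 6: 11 = 11
Every load is within 21 GB, so 6 hosts suffice.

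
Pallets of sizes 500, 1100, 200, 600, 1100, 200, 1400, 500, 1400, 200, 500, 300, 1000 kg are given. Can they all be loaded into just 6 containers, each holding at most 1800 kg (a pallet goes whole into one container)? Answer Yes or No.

A valid assignment using 6 containers:
  container 1: 1400 + 300 = 1700
  container 2: 1400 + 200 + 200 = 1800
  container 3: 1100 + 600 = 1700
  container 4: 1100 + 500 + 200 = 1800
  container 5: 1000 + 500 = 1500
  container 6: 500 = 500
Every load is within 1800 kg, so 6 containers suffice.

Yes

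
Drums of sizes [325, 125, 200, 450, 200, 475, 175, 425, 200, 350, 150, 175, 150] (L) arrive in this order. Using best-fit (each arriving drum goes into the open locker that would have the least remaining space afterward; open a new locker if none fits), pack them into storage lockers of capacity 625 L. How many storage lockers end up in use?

  325 → locker 1 (new)  [load 325/625]
  125 → locker 1  [load 450/625]
  200 → locker 2 (new)  [load 200/625]
  450 → locker 3 (new)  [load 450/625]
  200 → locker 2  [load 400/625]
  475 → locker 4 (new)  [load 475/625]
  175 → locker 1  [load 625/625]
  425 → locker 5 (new)  [load 425/625]
  200 → locker 5  [load 625/625]
  350 → locker 6 (new)  [load 350/625]
  150 → locker 4  [load 625/625]
  175 → locker 3  [load 625/625]
  150 → locker 2  [load 550/625]
6 storage lockers opened.

6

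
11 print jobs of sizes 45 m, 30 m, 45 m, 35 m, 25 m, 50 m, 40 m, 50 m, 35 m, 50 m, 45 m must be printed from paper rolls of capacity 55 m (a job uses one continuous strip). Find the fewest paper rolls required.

Total = 50 + 50 + 50 + 45 + 45 + 45 + 40 + 35 + 35 + 30 + 25 = 450 m.
Lower bound: ⌈450/55⌉ = 9 paper rolls.
Also, 10 print jobs each exceed 55/2 m, and no two of those can share a roll, so at least 10 paper rolls are needed.
A packing using 10 paper rolls:
  roll 1: 50 = 50
  roll 2: 50 = 50
  roll 3: 50 = 50
  roll 4: 45 = 45
  roll 5: 45 = 45
  roll 6: 45 = 45
  roll 7: 40 = 40
  roll 8: 35 = 35
  roll 9: 35 = 35
  roll 10: 30 + 25 = 55
This matches the lower bound, so 10 is optimal.

10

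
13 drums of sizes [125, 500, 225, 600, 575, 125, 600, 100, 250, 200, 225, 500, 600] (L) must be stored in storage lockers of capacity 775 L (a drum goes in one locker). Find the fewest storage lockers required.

Total = 600 + 600 + 600 + 575 + 500 + 500 + 250 + 225 + 225 + 200 + 125 + 125 + 100 = 4625 L.
Lower bound: ⌈4625/775⌉ = 6 storage lockers.
A packing using 7 storage lockers:
  locker 1: 600 + 125 = 725
  locker 2: 600 + 125 = 725
  locker 3: 600 + 100 = 700
  locker 4: 575 + 200 = 775
  locker 5: 500 + 250 = 750
  locker 6: 500 + 225 = 725
  locker 7: 225 = 225
No arrangement into 6 storage lockers stays within capacity, so 7 is optimal.

7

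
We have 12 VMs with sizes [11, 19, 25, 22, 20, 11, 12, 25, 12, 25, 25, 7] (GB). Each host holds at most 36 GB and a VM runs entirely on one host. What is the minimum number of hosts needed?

7

Total = 25 + 25 + 25 + 25 + 22 + 20 + 19 + 12 + 12 + 11 + 11 + 7 = 214 GB.
Lower bound: ⌈214/36⌉ = 6 hosts.
Also, 7 VMs each exceed 18 GB, and no two of those can share a host, so at least 7 hosts are needed.
A packing using 7 hosts:
  host 1: 25 + 11 = 36
  host 2: 25 + 11 = 36
  host 3: 25 + 7 = 32
  host 4: 25 = 25
  host 5: 22 + 12 = 34
  host 6: 20 + 12 = 32
  host 7: 19 = 19
This matches the lower bound, so 7 is optimal.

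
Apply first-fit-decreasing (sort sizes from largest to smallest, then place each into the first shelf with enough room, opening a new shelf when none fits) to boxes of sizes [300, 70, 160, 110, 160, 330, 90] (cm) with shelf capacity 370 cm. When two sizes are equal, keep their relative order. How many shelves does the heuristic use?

4

Sorted descending: 330, 300, 160, 160, 110, 90, 70.
  330 → shelf 1 (new)  [load 330/370]
  300 → shelf 2 (new)  [load 300/370]
  160 → shelf 3 (new)  [load 160/370]
  160 → shelf 3  [load 320/370]
  110 → shelf 4 (new)  [load 110/370]
  90 → shelf 4  [load 200/370]
  70 → shelf 2  [load 370/370]
4 shelves opened.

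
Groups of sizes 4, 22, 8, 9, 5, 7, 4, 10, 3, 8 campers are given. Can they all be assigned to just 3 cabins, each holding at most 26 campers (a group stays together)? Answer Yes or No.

Total = 80 campers; ⌈80/26⌉ = 4.
At least 4 cabins are required, but only 3 are allowed.

No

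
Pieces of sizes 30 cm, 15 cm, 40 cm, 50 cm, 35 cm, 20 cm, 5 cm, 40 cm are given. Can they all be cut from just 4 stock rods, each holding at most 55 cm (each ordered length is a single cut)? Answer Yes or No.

No

Total = 235 cm; ⌈235/55⌉ = 5.
At least 5 stock rods are required, but only 4 are allowed.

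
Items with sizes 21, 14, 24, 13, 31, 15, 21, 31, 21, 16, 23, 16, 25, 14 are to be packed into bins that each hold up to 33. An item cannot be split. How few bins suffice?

Total = 31 + 31 + 25 + 24 + 23 + 21 + 21 + 21 + 16 + 16 + 15 + 14 + 14 + 13 = 285.
Lower bound: ⌈285/33⌉ = 9 bins.
A packing using 11 bins:
  bin 1: 31 = 31
  bin 2: 31 = 31
  bin 3: 25 = 25
  bin 4: 24 = 24
  bin 5: 23 = 23
  bin 6: 21 = 21
  bin 7: 21 = 21
  bin 8: 21 = 21
  bin 9: 16 + 16 = 32
  bin 10: 15 + 14 = 29
  bin 11: 14 + 13 = 27
No arrangement into 10 bins stays within capacity, so 11 is optimal.

11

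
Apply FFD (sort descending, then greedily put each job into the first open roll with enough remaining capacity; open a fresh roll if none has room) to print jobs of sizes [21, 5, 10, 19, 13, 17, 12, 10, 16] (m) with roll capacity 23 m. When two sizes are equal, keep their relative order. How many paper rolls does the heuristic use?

6

Sorted descending: 21, 19, 17, 16, 13, 12, 10, 10, 5.
  21 → roll 1 (new)  [load 21/23]
  19 → roll 2 (new)  [load 19/23]
  17 → roll 3 (new)  [load 17/23]
  16 → roll 4 (new)  [load 16/23]
  13 → roll 5 (new)  [load 13/23]
  12 → roll 6 (new)  [load 12/23]
  10 → roll 5  [load 23/23]
  10 → roll 6  [load 22/23]
  5 → roll 3  [load 22/23]
6 paper rolls opened.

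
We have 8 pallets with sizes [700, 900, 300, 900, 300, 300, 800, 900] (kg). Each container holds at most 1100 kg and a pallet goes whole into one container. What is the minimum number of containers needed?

Total = 900 + 900 + 900 + 800 + 700 + 300 + 300 + 300 = 5100 kg.
Lower bound: ⌈5100/1100⌉ = 5 containers.
A packing using 6 containers:
  container 1: 900 = 900
  container 2: 900 = 900
  container 3: 900 = 900
  container 4: 800 + 300 = 1100
  container 5: 700 + 300 = 1000
  container 6: 300 = 300
No arrangement into 5 containers stays within capacity, so 6 is optimal.

6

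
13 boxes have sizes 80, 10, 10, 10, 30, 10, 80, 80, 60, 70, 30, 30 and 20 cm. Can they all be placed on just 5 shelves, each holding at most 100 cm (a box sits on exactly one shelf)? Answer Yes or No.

No

Total = 520 cm; ⌈520/100⌉ = 6.
At least 6 shelves are required, but only 5 are allowed.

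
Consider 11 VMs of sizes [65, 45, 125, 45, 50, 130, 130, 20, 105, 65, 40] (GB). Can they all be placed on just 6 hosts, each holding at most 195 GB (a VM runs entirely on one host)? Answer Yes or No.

Yes

A valid assignment using 5 hosts:
  host 1: 130 + 65 = 195
  host 2: 130 + 65 = 195
  host 3: 125 + 50 + 20 = 195
  host 4: 105 + 45 + 45 = 195
  host 5: 40 = 40
That uses only 5 ≤ 6, so 6 hosts are enough.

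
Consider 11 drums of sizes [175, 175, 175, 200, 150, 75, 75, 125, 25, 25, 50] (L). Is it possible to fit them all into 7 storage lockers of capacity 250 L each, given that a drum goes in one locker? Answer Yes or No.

Yes

A valid assignment using 6 storage lockers:
  locker 1: 200 + 50 = 250
  locker 2: 175 + 75 = 250
  locker 3: 175 + 75 = 250
  locker 4: 175 + 25 + 25 = 225
  locker 5: 150 = 150
  locker 6: 125 = 125
That uses only 6 ≤ 7, so 7 storage lockers are enough.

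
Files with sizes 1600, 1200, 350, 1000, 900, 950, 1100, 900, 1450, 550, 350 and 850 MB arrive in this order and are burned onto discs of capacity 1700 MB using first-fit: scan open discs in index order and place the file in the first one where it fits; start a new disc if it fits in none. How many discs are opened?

  1600 → disc 1 (new)  [load 1600/1700]
  1200 → disc 2 (new)  [load 1200/1700]
  350 → disc 2  [load 1550/1700]
  1000 → disc 3 (new)  [load 1000/1700]
  900 → disc 4 (new)  [load 900/1700]
  950 → disc 5 (new)  [load 950/1700]
  1100 → disc 6 (new)  [load 1100/1700]
  900 → disc 7 (new)  [load 900/1700]
  1450 → disc 8 (new)  [load 1450/1700]
  550 → disc 3  [load 1550/1700]
  350 → disc 4  [load 1250/1700]
  850 → disc 9 (new)  [load 850/1700]
9 discs opened.

9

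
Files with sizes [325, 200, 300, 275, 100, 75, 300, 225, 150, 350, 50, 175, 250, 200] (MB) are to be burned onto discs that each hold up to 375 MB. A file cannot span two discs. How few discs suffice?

Total = 350 + 325 + 300 + 300 + 275 + 250 + 225 + 200 + 200 + 175 + 150 + 100 + 75 + 50 = 2975 MB.
Lower bound: ⌈2975/375⌉ = 8 discs.
Also, 9 files each exceed 375/2 MB, and no two of those can share a disc, so at least 9 discs are needed.
A packing using 9 discs:
  disc 1: 350 = 350
  disc 2: 325 + 50 = 375
  disc 3: 300 + 75 = 375
  disc 4: 300 = 300
  disc 5: 275 + 100 = 375
  disc 6: 250 = 250
  disc 7: 225 + 150 = 375
  disc 8: 200 + 175 = 375
  disc 9: 200 = 200
This matches the lower bound, so 9 is optimal.

9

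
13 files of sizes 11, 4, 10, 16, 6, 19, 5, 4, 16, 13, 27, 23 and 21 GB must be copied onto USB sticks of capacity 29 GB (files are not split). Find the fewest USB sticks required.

Total = 27 + 23 + 21 + 19 + 16 + 16 + 13 + 11 + 10 + 6 + 5 + 4 + 4 = 175 GB.
Lower bound: ⌈175/29⌉ = 7 USB sticks.
A packing using 7 USB sticks:
  USB stick 1: 27 = 27
  USB stick 2: 23 + 6 = 29
  USB stick 3: 21 + 5 = 26
  USB stick 4: 19 + 10 = 29
  USB stick 5: 16 + 13 = 29
  USB stick 6: 16 + 11 = 27
  USB stick 7: 4 + 4 = 8
This matches the lower bound, so 7 is optimal.

7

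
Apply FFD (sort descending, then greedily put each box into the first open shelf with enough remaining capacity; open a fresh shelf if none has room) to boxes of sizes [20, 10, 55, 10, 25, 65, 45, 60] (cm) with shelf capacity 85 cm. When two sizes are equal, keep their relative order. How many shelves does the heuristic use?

4

Sorted descending: 65, 60, 55, 45, 25, 20, 10, 10.
  65 → shelf 1 (new)  [load 65/85]
  60 → shelf 2 (new)  [load 60/85]
  55 → shelf 3 (new)  [load 55/85]
  45 → shelf 4 (new)  [load 45/85]
  25 → shelf 2  [load 85/85]
  20 → shelf 1  [load 85/85]
  10 → shelf 3  [load 65/85]
  10 → shelf 3  [load 75/85]
4 shelves opened.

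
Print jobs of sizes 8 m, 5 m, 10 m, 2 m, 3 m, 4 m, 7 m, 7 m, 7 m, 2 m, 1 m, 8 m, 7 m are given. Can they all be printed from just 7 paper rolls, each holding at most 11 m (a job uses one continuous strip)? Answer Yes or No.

Total = 71 m; ⌈71/11⌉ = 7.
The bound of 7 does not rule out 7, but exhaustive search shows no assignment into 7 paper rolls of capacity 11 m exists — the minimum is 8.

No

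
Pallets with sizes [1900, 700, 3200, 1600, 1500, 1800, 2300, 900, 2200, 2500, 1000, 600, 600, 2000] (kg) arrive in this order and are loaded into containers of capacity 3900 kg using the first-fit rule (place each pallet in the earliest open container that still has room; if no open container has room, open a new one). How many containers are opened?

8

  1900 → container 1 (new)  [load 1900/3900]
  700 → container 1  [load 2600/3900]
  3200 → container 2 (new)  [load 3200/3900]
  1600 → container 3 (new)  [load 1600/3900]
  1500 → container 3  [load 3100/3900]
  1800 → container 4 (new)  [load 1800/3900]
  2300 → container 5 (new)  [load 2300/3900]
  900 → container 1  [load 3500/3900]
  2200 → container 6 (new)  [load 2200/3900]
  2500 → container 7 (new)  [load 2500/3900]
  1000 → container 4  [load 2800/3900]
  600 → container 2  [load 3800/3900]
  600 → container 3  [load 3700/3900]
  2000 → container 8 (new)  [load 2000/3900]
8 containers opened.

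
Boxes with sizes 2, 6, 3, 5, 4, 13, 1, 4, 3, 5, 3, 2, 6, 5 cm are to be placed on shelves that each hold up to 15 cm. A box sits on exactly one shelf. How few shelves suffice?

5

Total = 13 + 6 + 6 + 5 + 5 + 5 + 4 + 4 + 3 + 3 + 3 + 2 + 2 + 1 = 62 cm.
Lower bound: ⌈62/15⌉ = 5 shelves.
A packing using 5 shelves:
  shelf 1: 13 + 2 = 15
  shelf 2: 6 + 6 + 3 = 15
  shelf 3: 5 + 5 + 5 = 15
  shelf 4: 4 + 4 + 3 + 3 + 1 = 15
  shelf 5: 2 = 2
This matches the lower bound, so 5 is optimal.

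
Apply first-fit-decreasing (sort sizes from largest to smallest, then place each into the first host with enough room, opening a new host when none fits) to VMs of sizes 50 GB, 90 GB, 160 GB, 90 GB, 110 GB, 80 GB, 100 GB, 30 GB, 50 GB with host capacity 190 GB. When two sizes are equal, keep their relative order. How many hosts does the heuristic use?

Sorted descending: 160, 110, 100, 90, 90, 80, 50, 50, 30.
  160 → host 1 (new)  [load 160/190]
  110 → host 2 (new)  [load 110/190]
  100 → host 3 (new)  [load 100/190]
  90 → host 3  [load 190/190]
  90 → host 4 (new)  [load 90/190]
  80 → host 2  [load 190/190]
  50 → host 4  [load 140/190]
  50 → host 4  [load 190/190]
  30 → host 1  [load 190/190]
4 hosts opened.

4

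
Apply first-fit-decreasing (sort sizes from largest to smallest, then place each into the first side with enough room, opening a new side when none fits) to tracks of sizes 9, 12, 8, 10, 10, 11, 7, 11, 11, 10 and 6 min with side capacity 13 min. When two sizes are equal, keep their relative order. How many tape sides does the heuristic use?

Sorted descending: 12, 11, 11, 11, 10, 10, 10, 9, 8, 7, 6.
  12 → side 1 (new)  [load 12/13]
  11 → side 2 (new)  [load 11/13]
  11 → side 3 (new)  [load 11/13]
  11 → side 4 (new)  [load 11/13]
  10 → side 5 (new)  [load 10/13]
  10 → side 6 (new)  [load 10/13]
  10 → side 7 (new)  [load 10/13]
  9 → side 8 (new)  [load 9/13]
  8 → side 9 (new)  [load 8/13]
  7 → side 10 (new)  [load 7/13]
  6 → side 10  [load 13/13]
10 tape sides opened.

10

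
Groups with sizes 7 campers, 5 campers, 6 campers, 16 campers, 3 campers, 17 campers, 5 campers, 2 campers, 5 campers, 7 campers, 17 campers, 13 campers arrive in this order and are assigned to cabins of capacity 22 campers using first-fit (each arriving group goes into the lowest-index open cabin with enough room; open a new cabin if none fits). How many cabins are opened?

6

  7 → cabin 1 (new)  [load 7/22]
  5 → cabin 1  [load 12/22]
  6 → cabin 1  [load 18/22]
  16 → cabin 2 (new)  [load 16/22]
  3 → cabin 1  [load 21/22]
  17 → cabin 3 (new)  [load 17/22]
  5 → cabin 2  [load 21/22]
  2 → cabin 3  [load 19/22]
  5 → cabin 4 (new)  [load 5/22]
  7 → cabin 4  [load 12/22]
  17 → cabin 5 (new)  [load 17/22]
  13 → cabin 6 (new)  [load 13/22]
6 cabins opened.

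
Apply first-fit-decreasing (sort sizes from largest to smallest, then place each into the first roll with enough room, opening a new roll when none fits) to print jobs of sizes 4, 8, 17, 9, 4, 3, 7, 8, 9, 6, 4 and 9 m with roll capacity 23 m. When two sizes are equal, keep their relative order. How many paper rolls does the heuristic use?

Sorted descending: 17, 9, 9, 9, 8, 8, 7, 6, 4, 4, 4, 3.
  17 → roll 1 (new)  [load 17/23]
  9 → roll 2 (new)  [load 9/23]
  9 → roll 2  [load 18/23]
  9 → roll 3 (new)  [load 9/23]
  8 → roll 3  [load 17/23]
  8 → roll 4 (new)  [load 8/23]
  7 → roll 4  [load 15/23]
  6 → roll 1  [load 23/23]
  4 → roll 2  [load 22/23]
  4 → roll 3  [load 21/23]
  4 → roll 4  [load 19/23]
  3 → roll 4  [load 22/23]
4 paper rolls opened.

4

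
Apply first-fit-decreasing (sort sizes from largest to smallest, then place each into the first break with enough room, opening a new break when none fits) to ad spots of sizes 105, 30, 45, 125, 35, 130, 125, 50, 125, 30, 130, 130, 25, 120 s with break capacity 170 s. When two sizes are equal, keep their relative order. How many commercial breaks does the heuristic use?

Sorted descending: 130, 130, 130, 125, 125, 125, 120, 105, 50, 45, 35, 30, 30, 25.
  130 → break 1 (new)  [load 130/170]
  130 → break 2 (new)  [load 130/170]
  130 → break 3 (new)  [load 130/170]
  125 → break 4 (new)  [load 125/170]
  125 → break 5 (new)  [load 125/170]
  125 → break 6 (new)  [load 125/170]
  120 → break 7 (new)  [load 120/170]
  105 → break 8 (new)  [load 105/170]
  50 → break 7  [load 170/170]
  45 → break 4  [load 170/170]
  35 → break 1  [load 165/170]
  30 → break 2  [load 160/170]
  30 → break 3  [load 160/170]
  25 → break 5  [load 150/170]
8 commercial breaks opened.

8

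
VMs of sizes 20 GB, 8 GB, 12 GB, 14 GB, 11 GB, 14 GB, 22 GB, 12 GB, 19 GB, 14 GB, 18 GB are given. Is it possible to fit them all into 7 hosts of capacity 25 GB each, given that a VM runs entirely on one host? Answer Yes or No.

Total = 164 GB; ⌈164/25⌉ = 7.
The bound of 7 does not rule out 7, but exhaustive search shows no assignment into 7 hosts of capacity 25 GB exists — the minimum is 8.

No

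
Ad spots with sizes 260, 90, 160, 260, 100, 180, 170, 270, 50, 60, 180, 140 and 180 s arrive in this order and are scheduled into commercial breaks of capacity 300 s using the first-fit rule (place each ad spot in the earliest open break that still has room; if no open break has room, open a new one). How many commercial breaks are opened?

9

  260 → break 1 (new)  [load 260/300]
  90 → break 2 (new)  [load 90/300]
  160 → break 2  [load 250/300]
  260 → break 3 (new)  [load 260/300]
  100 → break 4 (new)  [load 100/300]
  180 → break 4  [load 280/300]
  170 → break 5 (new)  [load 170/300]
  270 → break 6 (new)  [load 270/300]
  50 → break 2  [load 300/300]
  60 → break 5  [load 230/300]
  180 → break 7 (new)  [load 180/300]
  140 → break 8 (new)  [load 140/300]
  180 → break 9 (new)  [load 180/300]
9 commercial breaks opened.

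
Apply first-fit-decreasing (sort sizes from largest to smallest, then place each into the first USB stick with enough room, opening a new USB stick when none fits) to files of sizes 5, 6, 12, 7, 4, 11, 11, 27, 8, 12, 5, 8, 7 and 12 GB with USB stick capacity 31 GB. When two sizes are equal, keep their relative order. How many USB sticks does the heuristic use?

5

Sorted descending: 27, 12, 12, 12, 11, 11, 8, 8, 7, 7, 6, 5, 5, 4.
  27 → USB stick 1 (new)  [load 27/31]
  12 → USB stick 2 (new)  [load 12/31]
  12 → USB stick 2  [load 24/31]
  12 → USB stick 3 (new)  [load 12/31]
  11 → USB stick 3  [load 23/31]
  11 → USB stick 4 (new)  [load 11/31]
  8 → USB stick 3  [load 31/31]
  8 → USB stick 4  [load 19/31]
  7 → USB stick 2  [load 31/31]
  7 → USB stick 4  [load 26/31]
  6 → USB stick 5 (new)  [load 6/31]
  5 → USB stick 4  [load 31/31]
  5 → USB stick 5  [load 11/31]
  4 → USB stick 1  [load 31/31]
5 USB sticks opened.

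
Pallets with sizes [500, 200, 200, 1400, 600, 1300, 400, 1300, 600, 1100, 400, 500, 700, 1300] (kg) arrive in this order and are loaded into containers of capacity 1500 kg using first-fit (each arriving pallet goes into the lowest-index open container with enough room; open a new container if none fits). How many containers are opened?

8

  500 → container 1 (new)  [load 500/1500]
  200 → container 1  [load 700/1500]
  200 → container 1  [load 900/1500]
  1400 → container 2 (new)  [load 1400/1500]
  600 → container 1  [load 1500/1500]
  1300 → container 3 (new)  [load 1300/1500]
  400 → container 4 (new)  [load 400/1500]
  1300 → container 5 (new)  [load 1300/1500]
  600 → container 4  [load 1000/1500]
  1100 → container 6 (new)  [load 1100/1500]
  400 → container 4  [load 1400/1500]
  500 → container 7 (new)  [load 500/1500]
  700 → container 7  [load 1200/1500]
  1300 → container 8 (new)  [load 1300/1500]
8 containers opened.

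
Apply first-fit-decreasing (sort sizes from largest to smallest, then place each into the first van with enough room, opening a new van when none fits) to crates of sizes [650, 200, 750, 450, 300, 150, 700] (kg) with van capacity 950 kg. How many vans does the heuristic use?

4

Sorted descending: 750, 700, 650, 450, 300, 200, 150.
  750 → van 1 (new)  [load 750/950]
  700 → van 2 (new)  [load 700/950]
  650 → van 3 (new)  [load 650/950]
  450 → van 4 (new)  [load 450/950]
  300 → van 3  [load 950/950]
  200 → van 1  [load 950/950]
  150 → van 2  [load 850/950]
4 vans opened.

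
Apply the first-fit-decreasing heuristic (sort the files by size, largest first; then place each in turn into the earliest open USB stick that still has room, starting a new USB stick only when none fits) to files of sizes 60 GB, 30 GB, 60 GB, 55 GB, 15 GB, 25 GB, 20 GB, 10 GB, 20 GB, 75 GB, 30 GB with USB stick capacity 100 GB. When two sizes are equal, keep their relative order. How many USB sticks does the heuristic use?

5

Sorted descending: 75, 60, 60, 55, 30, 30, 25, 20, 20, 15, 10.
  75 → USB stick 1 (new)  [load 75/100]
  60 → USB stick 2 (new)  [load 60/100]
  60 → USB stick 3 (new)  [load 60/100]
  55 → USB stick 4 (new)  [load 55/100]
  30 → USB stick 2  [load 90/100]
  30 → USB stick 3  [load 90/100]
  25 → USB stick 1  [load 100/100]
  20 → USB stick 4  [load 75/100]
  20 → USB stick 4  [load 95/100]
  15 → USB stick 5 (new)  [load 15/100]
  10 → USB stick 2  [load 100/100]
5 USB sticks opened.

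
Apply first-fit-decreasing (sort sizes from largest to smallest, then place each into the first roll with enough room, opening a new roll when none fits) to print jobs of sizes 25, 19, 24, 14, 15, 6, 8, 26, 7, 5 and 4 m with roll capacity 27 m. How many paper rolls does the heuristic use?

6

Sorted descending: 26, 25, 24, 19, 15, 14, 8, 7, 6, 5, 4.
  26 → roll 1 (new)  [load 26/27]
  25 → roll 2 (new)  [load 25/27]
  24 → roll 3 (new)  [load 24/27]
  19 → roll 4 (new)  [load 19/27]
  15 → roll 5 (new)  [load 15/27]
  14 → roll 6 (new)  [load 14/27]
  8 → roll 4  [load 27/27]
  7 → roll 5  [load 22/27]
  6 → roll 6  [load 20/27]
  5 → roll 5  [load 27/27]
  4 → roll 6  [load 24/27]
6 paper rolls opened.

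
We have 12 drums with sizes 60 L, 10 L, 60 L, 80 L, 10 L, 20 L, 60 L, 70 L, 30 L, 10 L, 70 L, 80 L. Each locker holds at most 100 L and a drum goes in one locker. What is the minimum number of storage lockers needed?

Total = 80 + 80 + 70 + 70 + 60 + 60 + 60 + 30 + 20 + 10 + 10 + 10 = 560 L.
Lower bound: ⌈560/100⌉ = 6 storage lockers.
Also, 7 drums each exceed 50 L, and no two of those can share a locker, so at least 7 storage lockers are needed.
A packing using 7 storage lockers:
  locker 1: 80 + 20 = 100
  locker 2: 80 + 10 + 10 = 100
  locker 3: 70 + 30 = 100
  locker 4: 70 + 10 = 80
  locker 5: 60 = 60
  locker 6: 60 = 60
  locker 7: 60 = 60
This matches the lower bound, so 7 is optimal.

7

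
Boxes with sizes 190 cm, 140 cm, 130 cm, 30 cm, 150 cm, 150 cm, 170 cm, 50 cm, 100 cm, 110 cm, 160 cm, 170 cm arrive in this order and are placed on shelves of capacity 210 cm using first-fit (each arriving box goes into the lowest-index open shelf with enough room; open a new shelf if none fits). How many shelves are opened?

  190 → shelf 1 (new)  [load 190/210]
  140 → shelf 2 (new)  [load 140/210]
  130 → shelf 3 (new)  [load 130/210]
  30 → shelf 2  [load 170/210]
  150 → shelf 4 (new)  [load 150/210]
  150 → shelf 5 (new)  [load 150/210]
  170 → shelf 6 (new)  [load 170/210]
  50 → shelf 3  [load 180/210]
  100 → shelf 7 (new)  [load 100/210]
  110 → shelf 7  [load 210/210]
  160 → shelf 8 (new)  [load 160/210]
  170 → shelf 9 (new)  [load 170/210]
9 shelves opened.

9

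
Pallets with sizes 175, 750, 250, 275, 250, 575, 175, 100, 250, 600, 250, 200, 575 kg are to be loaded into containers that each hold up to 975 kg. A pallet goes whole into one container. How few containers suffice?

5

Total = 750 + 600 + 575 + 575 + 275 + 250 + 250 + 250 + 250 + 200 + 175 + 175 + 100 = 4425 kg.
Lower bound: ⌈4425/975⌉ = 5 containers.
A packing using 5 containers:
  container 1: 750 + 200 = 950
  container 2: 600 + 275 + 100 = 975
  container 3: 575 + 250 = 825
  container 4: 575 + 250 = 825
  container 5: 250 + 250 + 175 + 175 = 850
This matches the lower bound, so 5 is optimal.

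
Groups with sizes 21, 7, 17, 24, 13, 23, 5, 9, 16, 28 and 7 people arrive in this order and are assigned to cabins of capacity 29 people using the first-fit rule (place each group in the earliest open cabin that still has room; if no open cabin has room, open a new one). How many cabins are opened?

  21 → cabin 1 (new)  [load 21/29]
  7 → cabin 1  [load 28/29]
  17 → cabin 2 (new)  [load 17/29]
  24 → cabin 3 (new)  [load 24/29]
  13 → cabin 4 (new)  [load 13/29]
  23 → cabin 5 (new)  [load 23/29]
  5 → cabin 2  [load 22/29]
  9 → cabin 4  [load 22/29]
  16 → cabin 6 (new)  [load 16/29]
  28 → cabin 7 (new)  [load 28/29]
  7 → cabin 2  [load 29/29]
7 cabins opened.

7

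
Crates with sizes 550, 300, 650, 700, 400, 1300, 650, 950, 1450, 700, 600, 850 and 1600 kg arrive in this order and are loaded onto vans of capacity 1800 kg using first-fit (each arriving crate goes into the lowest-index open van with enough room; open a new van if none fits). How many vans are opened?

  550 → van 1 (new)  [load 550/1800]
  300 → van 1  [load 850/1800]
  650 → van 1  [load 1500/1800]
  700 → van 2 (new)  [load 700/1800]
  400 → van 2  [load 1100/1800]
  1300 → van 3 (new)  [load 1300/1800]
  650 → van 2  [load 1750/1800]
  950 → van 4 (new)  [load 950/1800]
  1450 → van 5 (new)  [load 1450/1800]
  700 → van 4  [load 1650/1800]
  600 → van 6 (new)  [load 600/1800]
  850 → van 6  [load 1450/1800]
  1600 → van 7 (new)  [load 1600/1800]
7 vans opened.

7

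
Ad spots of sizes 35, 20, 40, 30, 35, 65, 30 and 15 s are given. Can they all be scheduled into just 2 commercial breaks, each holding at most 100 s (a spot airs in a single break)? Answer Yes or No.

Total = 270 s; ⌈270/100⌉ = 3.
At least 3 commercial breaks are required, but only 2 are allowed.

No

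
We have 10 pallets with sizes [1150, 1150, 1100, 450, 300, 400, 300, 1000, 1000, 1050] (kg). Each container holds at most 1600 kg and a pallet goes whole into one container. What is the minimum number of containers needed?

6

Total = 1150 + 1150 + 1100 + 1050 + 1000 + 1000 + 450 + 400 + 300 + 300 = 7900 kg.
Lower bound: ⌈7900/1600⌉ = 5 containers.
Also, 6 pallets each exceed 800 kg, and no two of those can share a container, so at least 6 containers are needed.
A packing using 6 containers:
  container 1: 1150 + 450 = 1600
  container 2: 1150 + 400 = 1550
  container 3: 1100 + 300 = 1400
  container 4: 1050 + 300 = 1350
  container 5: 1000 = 1000
  container 6: 1000 = 1000
This matches the lower bound, so 6 is optimal.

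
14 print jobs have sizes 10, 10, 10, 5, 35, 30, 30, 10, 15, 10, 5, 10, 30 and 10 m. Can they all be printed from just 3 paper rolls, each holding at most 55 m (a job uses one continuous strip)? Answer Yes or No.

No

Total = 220 m; ⌈220/55⌉ = 4.
At least 4 paper rolls are required, but only 3 are allowed.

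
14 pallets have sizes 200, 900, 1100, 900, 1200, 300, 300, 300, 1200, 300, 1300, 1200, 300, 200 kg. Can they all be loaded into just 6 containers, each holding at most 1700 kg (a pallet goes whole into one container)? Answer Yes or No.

Total = 9700 kg; ⌈9700/1700⌉ = 6.
7 pallets each exceed half the capacity and cannot share a container, forcing at least 7 containers.
At least 7 containers are required, but only 6 are allowed.

No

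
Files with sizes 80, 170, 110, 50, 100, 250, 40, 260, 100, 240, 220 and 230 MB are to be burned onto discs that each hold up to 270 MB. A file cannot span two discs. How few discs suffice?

8

Total = 260 + 250 + 240 + 230 + 220 + 170 + 110 + 100 + 100 + 80 + 50 + 40 = 1850 MB.
Lower bound: ⌈1850/270⌉ = 7 discs.
A packing using 8 discs:
  disc 1: 260 = 260
  disc 2: 250 = 250
  disc 3: 240 = 240
  disc 4: 230 + 40 = 270
  disc 5: 220 + 50 = 270
  disc 6: 170 + 100 = 270
  disc 7: 110 + 100 = 210
  disc 8: 80 = 80
No arrangement into 7 discs stays within capacity, so 8 is optimal.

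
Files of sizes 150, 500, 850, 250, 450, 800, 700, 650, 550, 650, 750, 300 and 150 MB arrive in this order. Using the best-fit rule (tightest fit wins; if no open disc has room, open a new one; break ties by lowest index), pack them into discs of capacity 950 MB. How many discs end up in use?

  150 → disc 1 (new)  [load 150/950]
  500 → disc 1  [load 650/950]
  850 → disc 2 (new)  [load 850/950]
  250 → disc 1  [load 900/950]
  450 → disc 3 (new)  [load 450/950]
  800 → disc 4 (new)  [load 800/950]
  700 → disc 5 (new)  [load 700/950]
  650 → disc 6 (new)  [load 650/950]
  550 → disc 7 (new)  [load 550/950]
  650 → disc 8 (new)  [load 650/950]
  750 → disc 9 (new)  [load 750/950]
  300 → disc 6  [load 950/950]
  150 → disc 4  [load 950/950]
9 discs opened.

9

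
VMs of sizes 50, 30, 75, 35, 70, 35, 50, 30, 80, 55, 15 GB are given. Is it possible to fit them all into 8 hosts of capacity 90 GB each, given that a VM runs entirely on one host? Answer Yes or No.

A valid assignment using 7 hosts:
  host 1: 80 = 80
  host 2: 75 + 15 = 90
  host 3: 70 = 70
  host 4: 55 + 35 = 90
  host 5: 50 + 35 = 85
  host 6: 50 + 30 = 80
  host 7: 30 = 30
That uses only 7 ≤ 8, so 8 hosts are enough.

Yes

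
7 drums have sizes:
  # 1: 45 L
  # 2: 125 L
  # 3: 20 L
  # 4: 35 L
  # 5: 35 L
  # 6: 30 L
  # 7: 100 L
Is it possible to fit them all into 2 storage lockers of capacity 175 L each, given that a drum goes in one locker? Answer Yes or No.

No

Total = 390 L; ⌈390/175⌉ = 3.
At least 3 storage lockers are required, but only 2 are allowed.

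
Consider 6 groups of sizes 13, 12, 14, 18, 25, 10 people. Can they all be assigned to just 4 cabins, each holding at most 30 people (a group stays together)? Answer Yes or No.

A valid assignment using 4 cabins:
  cabin 1: 25 = 25
  cabin 2: 18 + 12 = 30
  cabin 3: 14 + 13 = 27
  cabin 4: 10 = 10
Every load is within 30 people, so 4 cabins suffice.

Yes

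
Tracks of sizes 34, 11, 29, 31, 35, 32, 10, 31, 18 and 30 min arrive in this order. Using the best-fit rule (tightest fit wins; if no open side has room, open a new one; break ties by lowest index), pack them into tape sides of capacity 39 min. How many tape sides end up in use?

8

  34 → side 1 (new)  [load 34/39]
  11 → side 2 (new)  [load 11/39]
  29 → side 3 (new)  [load 29/39]
  31 → side 4 (new)  [load 31/39]
  35 → side 5 (new)  [load 35/39]
  32 → side 6 (new)  [load 32/39]
  10 → side 3  [load 39/39]
  31 → side 7 (new)  [load 31/39]
  18 → side 2  [load 29/39]
  30 → side 8 (new)  [load 30/39]
8 tape sides opened.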